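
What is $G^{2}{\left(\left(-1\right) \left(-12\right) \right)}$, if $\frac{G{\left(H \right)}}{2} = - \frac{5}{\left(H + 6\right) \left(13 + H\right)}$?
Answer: $\frac{1}{2025} \approx 0.00049383$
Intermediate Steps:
$G{\left(H \right)} = - \frac{10}{\left(6 + H\right) \left(13 + H\right)}$ ($G{\left(H \right)} = 2 \left(- \frac{5}{\left(H + 6\right) \left(13 + H\right)}\right) = 2 \left(- \frac{5}{\left(6 + H\right) \left(13 + H\right)}\right) = - \frac{10}{\left(6 + H\right) \left(13 + H\right)}$)
$G^{2}{\left(\left(-1\right) \left(-12\right) \right)} = \left(- \frac{10}{78 + \left(\left(-1\right) \left(-12\right)\right)^{2} + 19 \left(\left(-1\right) \left(-12\right)\right)}\right)^{2} = \left(- \frac{10}{78 + 12^{2} + 19 \cdot 12}\right)^{2} = \left(- \frac{10}{78 + 144 + 228}\right)^{2} = \left(- \frac{10}{450}\right)^{2} = \left(\left(-10\right) \frac{1}{450}\right)^{2} = \left(- \frac{1}{45}\right)^{2} = \frac{1}{2025}$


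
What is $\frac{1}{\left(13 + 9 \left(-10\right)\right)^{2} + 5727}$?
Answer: $\frac{1}{11656} \approx 8.5793 \cdot 10^{-5}$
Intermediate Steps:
$\frac{1}{\left(13 + 9 \left(-10\right)\right)^{2} + 5727} = \frac{1}{\left(13 - 90\right)^{2} + 5727} = \frac{1}{\left(-77\right)^{2} + 5727} = \frac{1}{5929 + 5727} = \frac{1}{11656}$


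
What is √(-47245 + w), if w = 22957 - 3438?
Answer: I*√27726 ≈ 166.51*I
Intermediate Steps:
w = 19519
√(-47245 + w) = √(-47245 + 19519) = √(-27726) = I*√27726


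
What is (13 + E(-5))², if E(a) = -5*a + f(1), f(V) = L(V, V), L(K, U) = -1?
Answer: 1369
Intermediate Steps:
f(V) = -1
E(a) = -1 - 5*a (E(a) = -5*a - 1 = -1 - 5*a)
(13 + E(-5))² = (13 + (-1 - 5*(-5)))² = (13 + (-1 + 25))² = (13 + 24)² = 37² = 1369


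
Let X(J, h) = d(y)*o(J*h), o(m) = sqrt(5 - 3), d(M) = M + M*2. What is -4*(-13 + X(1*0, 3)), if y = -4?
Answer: 52 + 48*sqrt(2) ≈ 119.88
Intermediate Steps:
d(M) = 3*M (d(M) = M + 2*M = 3*M)
o(m) = sqrt(2)
X(J, h) = -12*sqrt(2) (X(J, h) = (3*(-4))*sqrt(2) = -12*sqrt(2))
-4*(-13 + X(1*0, 3)) = -4*(-13 - 12*sqrt(2)) = 52 + 48*sqrt(2)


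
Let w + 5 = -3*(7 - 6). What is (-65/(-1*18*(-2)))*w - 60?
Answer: -410/9 ≈ -45.556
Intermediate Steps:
w = -8 (w = -5 - 3*(7 - 6) = -5 - 3*1 = -5 - 3 = -8)
(-65/(-1*18*(-2)))*w - 60 = -65/(-1*18*(-2))*(-8) - 60 = -65/((-18*(-2)))*(-8) - 60 = -65/36*(-8) - 60 = 130/9 - 60 = -410/9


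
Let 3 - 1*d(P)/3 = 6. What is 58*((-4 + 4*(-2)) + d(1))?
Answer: -1218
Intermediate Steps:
d(P) = -9 (d(P) = 9 - 3*6 = 9 - 18 = -9)
58*((-4 + 4*(-2)) + d(1)) = 58*((-4 + 4*(-2)) - 9) = 58*((-4 - 8) - 9) = 58*(-12 - 9) = 58*(-21) = -1218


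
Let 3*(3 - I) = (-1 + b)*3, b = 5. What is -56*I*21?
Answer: 1176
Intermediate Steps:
I = -1 (I = 3 - (-1 + 5)*3/3 = 3 - 4*3/3 = 3 - 1/3*12 = 3 - 4 = -1)
-56*I*21 = -56*(-1)*21 = 56*21 = 1176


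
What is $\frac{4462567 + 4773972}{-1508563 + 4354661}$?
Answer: $\frac{9236539}{2846098} \approx 3.2453$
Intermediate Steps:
$\frac{4462567 + 4773972}{-1508563 + 4354661} = \frac{9236539}{2846098}$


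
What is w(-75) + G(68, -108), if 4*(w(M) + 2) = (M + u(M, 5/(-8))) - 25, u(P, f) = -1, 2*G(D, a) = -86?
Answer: -281/4 ≈ -70.250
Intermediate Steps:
G(D, a) = -43 (G(D, a) = (1/2)*(-86) = -43)
w(M) = -17/2 + M/4 (w(M) = -2 + ((M - 1) - 25)/4 = -2 + ((-1 + M) - 25)/4 = -2 + (-26 + M)/4 = -2 + (-13/2 + M/4) = -17/2 + M/4)
w(-75) + G(68, -108) = (-17/2 + (1/4)*(-75)) - 43 = (-17/2 - 75/4) - 43 = -109/4 - 43 = -281/4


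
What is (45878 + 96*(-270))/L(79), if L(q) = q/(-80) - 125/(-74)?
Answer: 59075680/2077 ≈ 28443.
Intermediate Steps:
L(q) = 125/74 - q/80 (L(q) = q*(-1/80) - 125*(-1/74) = -q/80 + 125/74 = 125/74 - q/80)
(45878 + 96*(-270))/L(79) = (45878 + 96*(-270))/(125/74 - 1/80*79) = (45878 - 25920)/(125/74 - 79/80) = 19958/(2077/2960) = 19958*(2960/2077) = 59075680/2077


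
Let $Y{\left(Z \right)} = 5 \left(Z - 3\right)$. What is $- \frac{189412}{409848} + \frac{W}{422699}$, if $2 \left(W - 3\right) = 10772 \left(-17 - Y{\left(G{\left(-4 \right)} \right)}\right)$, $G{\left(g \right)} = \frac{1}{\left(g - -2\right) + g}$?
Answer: $- \frac{6886531805}{14436861646} \approx -0.47701$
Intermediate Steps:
$G{\left(g \right)} = \frac{1}{2 + 2 g}$ ($G{\left(g \right)} = \frac{1}{\left(g + 2\right) + g} = \frac{1}{\left(2 + g\right) + g} = \frac{1}{2 + 2 g}$)
$Y{\left(Z \right)} = -15 + 5 Z$ ($Y{\left(Z \right)} = 5 \left(-3 + Z\right) = -15 + 5 Z$)
$W = - \frac{18842}{3}$ ($W = 3 + \frac{10772 \left(-17 - \left(-15 + 5 \frac{1}{2 \left(1 - 4\right)}\right)\right)}{2} = 3 + \frac{10772 \left(-17 - \left(-15 + 5 \frac{1}{2 \left(-3\right)}\right)\right)}{2} = 3 + \frac{10772 \left(-17 - \left(-15 + 5 \cdot \frac{1}{2} \left(- \frac{1}{3}\right)\right)\right)}{2} = 3 + \frac{10772 \left(-17 - \left(-15 + 5 \left(- \frac{1}{6}\right)\right)\right)}{2} = 3 + \frac{10772 \left(-17 - \left(-15 - \frac{5}{6}\right)\right)}{2} = 3 + \frac{10772 \left(-17 - - \frac{95}{6}\right)}{2} = 3 + \frac{10772 \left(-17 + \frac{95}{6}\right)}{2} = 3 + \frac{10772 \left(- \frac{7}{6}\right)}{2} = 3 + \frac{1}{2} \left(- \frac{37702}{3}\right) = 3 - \frac{18851}{3} = - \frac{18842}{3} \approx -6280.7$)
$- \frac{189412}{409848} + \frac{W}{422699} = - \frac{189412}{409848} - \frac{18842}{3 \cdot 422699} = \left(-189412\right) \frac{1}{409848} - \frac{18842}{1268097} = - \frac{47353}{102462} - \frac{18842}{1268097} = - \frac{6886531805}{14436861646}$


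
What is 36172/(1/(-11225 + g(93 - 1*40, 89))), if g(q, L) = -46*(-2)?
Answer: -402702876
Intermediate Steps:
g(q, L) = 92
36172/(1/(-11225 + g(93 - 1*40, 89))) = 36172/(1/(-11225 + 92)) = 36172/(1/(-11133)) = 36172/(-1/11133) = 36172*(-11133) = -402702876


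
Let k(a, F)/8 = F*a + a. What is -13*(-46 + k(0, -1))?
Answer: 598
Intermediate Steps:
k(a, F) = 8*a + 8*F*a (k(a, F) = 8*(F*a + a) = 8*(a + F*a) = 8*a + 8*F*a)
-13*(-46 + k(0, -1)) = -13*(-46 + 8*0*(1 - 1)) = -13*(-46 + 8*0*0) = -13*(-46 + 0) = -13*(-46) = 598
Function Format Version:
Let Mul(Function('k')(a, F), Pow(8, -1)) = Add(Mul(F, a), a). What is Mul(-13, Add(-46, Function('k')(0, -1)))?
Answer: 598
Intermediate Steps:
Function('k')(a, F) = Add(Mul(8, a), Mul(8, F, a)) (Function('k')(a, F) = Mul(8, Add(Mul(F, a), a)) = Mul(8, Add(a, Mul(F, a))) = Add(Mul(8, a), Mul(8, F, a)))
Mul(-13, Add(-46, Function('k')(0, -1))) = Mul(-13, Add(-46, Mul(8, 0, Add(1, -1)))) = Mul(-13, Add(-46, Mul(8, 0, 0))) = Mul(-13, Add(-46, 0)) = Mul(-13, -46) = 598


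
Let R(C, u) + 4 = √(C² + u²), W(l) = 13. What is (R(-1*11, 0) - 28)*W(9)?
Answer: -273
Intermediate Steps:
R(C, u) = -4 + √(C² + u²)
(R(-1*11, 0) - 28)*W(9) = ((-4 + √((-1*11)² + 0²)) - 28)*13 = ((-4 + √((-11)² + 0)) - 28)*13 = ((-4 + √(121 + 0)) - 28)*13 = ((-4 + √121) - 28)*13 = ((-4 + 11) - 28)*13 = (7 - 28)*13 = -21*13 = -273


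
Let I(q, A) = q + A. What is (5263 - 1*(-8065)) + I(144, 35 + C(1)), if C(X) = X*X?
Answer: 13508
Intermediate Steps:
C(X) = X²
I(q, A) = A + q
(5263 - 1*(-8065)) + I(144, 35 + C(1)) = (5263 - 1*(-8065)) + ((35 + 1²) + 144) = (5263 + 8065) + ((35 + 1) + 144) = 13328 + (36 + 144) = 13328 + 180 = 13508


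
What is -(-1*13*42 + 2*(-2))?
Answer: 550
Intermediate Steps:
-(-1*13*42 + 2*(-2)) = -(-13*42 - 4) = -(-546 - 4) = -1*(-550) = 550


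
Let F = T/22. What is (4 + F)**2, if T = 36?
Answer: 3844/121 ≈ 31.769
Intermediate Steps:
F = 18/11 (F = 36/22 = 36*(1/22) = 18/11 ≈ 1.6364)
(4 + F)**2 = (4 + 18/11)**2 = (62/11)**2 = 3844/121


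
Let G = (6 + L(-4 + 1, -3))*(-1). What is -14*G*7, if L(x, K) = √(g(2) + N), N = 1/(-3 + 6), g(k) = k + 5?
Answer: 588 + 98*√66/3 ≈ 853.38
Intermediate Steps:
g(k) = 5 + k
N = ⅓ (N = 1/3 = ⅓ ≈ 0.33333)
L(x, K) = √66/3 (L(x, K) = √((5 + 2) + ⅓) = √(7 + ⅓) = √(22/3) = √66/3)
G = -6 - √66/3 (G = (6 + √66/3)*(-1) = -6 - √66/3 ≈ -8.7080)
-14*G*7 = -14*(-6 - √66/3)*7 = (84 + 14*√66/3)*7 = 588 + 98*√66/3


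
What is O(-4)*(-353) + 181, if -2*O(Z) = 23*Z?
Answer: -16057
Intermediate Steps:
O(Z) = -23*Z/2
O(-4)*(-353) + 181 = -23/2*(-4)*(-353) + 181 = 46*(-353) + 181 = -16238 + 181 = -16057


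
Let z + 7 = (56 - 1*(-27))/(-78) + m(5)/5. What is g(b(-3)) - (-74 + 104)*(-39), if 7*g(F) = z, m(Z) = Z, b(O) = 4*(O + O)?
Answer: 638269/546 ≈ 1169.0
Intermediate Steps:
b(O) = 8*O (b(O) = 4*(2*O) = 8*O)
z = -551/78 (z = -7 + ((56 - 1*(-27))/(-78) + 5/5) = -7 + ((56 + 27)*(-1/78) + 5*(⅕)) = -7 + (83*(-1/78) + 1) = -7 + (-83/78 + 1) = -7 - 5/78 = -551/78 ≈ -7.0641)
g(F) = -551/546 (g(F) = (⅐)*(-551/78) = -551/546)
g(b(-3)) - (-74 + 104)*(-39) = -551/546 - (-74 + 104)*(-39) = -551/546 - 30*(-39) = -551/546 - 1*(-1170) = -551/546 + 1170 = 638269/546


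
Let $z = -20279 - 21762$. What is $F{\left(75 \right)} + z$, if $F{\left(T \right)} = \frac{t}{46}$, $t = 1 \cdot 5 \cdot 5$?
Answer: $- \frac{1933861}{46} \approx -42040.0$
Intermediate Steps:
$t = 25$ ($t = 5 \cdot 5 = 25$)
$z = -42041$
$F{\left(T \right)} = \frac{25}{46}$
$F{\left(75 \right)} + z = \frac{25}{46} - 42041 = - \frac{1933861}{46}$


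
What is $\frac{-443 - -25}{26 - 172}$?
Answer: $\frac{209}{73} \approx 2.863$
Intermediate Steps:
$\frac{-443 - -25}{26 - 172} = \frac{-443 + \left(-154 + 179\right)}{-146} = \left(-443 + 25\right) \left(- \frac{1}{146}\right) = \left(-418\right) \left(- \frac{1}{146}\right) = \frac{209}{73}$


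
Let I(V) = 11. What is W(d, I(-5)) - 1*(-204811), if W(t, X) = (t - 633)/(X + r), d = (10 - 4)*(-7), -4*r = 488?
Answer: 7578232/37 ≈ 2.0482e+5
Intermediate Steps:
r = -122 (r = -¼*488 = -122)
d = -42 (d = 6*(-7) = -42)
W(t, X) = (-633 + t)/(-122 + X) (W(t, X) = (t - 633)/(X - 122) = (-633 + t)/(-122 + X))
W(d, I(-5)) - 1*(-204811) = (-633 - 42)/(-122 + 11) - 1*(-204811) = -675/(-111) + 204811 = -1/111*(-675) + 204811 = 225/37 + 204811 = 7578232/37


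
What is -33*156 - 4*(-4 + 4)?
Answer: -5148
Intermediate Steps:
-33*156 - 4*(-4 + 4) = -5148 - 4*0 = -5148 + 0 = -5148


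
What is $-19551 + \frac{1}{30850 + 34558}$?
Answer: $- \frac{1278791807}{65408} \approx -19551.0$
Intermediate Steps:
$-19551 + \frac{1}{30850 + 34558} = -19551 + \frac{1}{65408} = - \frac{1278791807}{65408}$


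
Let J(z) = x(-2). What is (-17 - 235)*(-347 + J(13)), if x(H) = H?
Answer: 87948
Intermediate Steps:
J(z) = -2
(-17 - 235)*(-347 + J(13)) = (-17 - 235)*(-347 - 2) = -252*(-349) = 87948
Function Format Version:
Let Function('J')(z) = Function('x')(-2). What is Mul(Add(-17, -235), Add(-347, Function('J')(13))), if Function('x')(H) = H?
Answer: 87948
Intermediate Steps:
Function('J')(z) = -2
Mul(Add(-17, -235), Add(-347, Function('J')(13))) = Mul(Add(-17, -235), Add(-347, -2)) = Mul(-252, -349) = 87948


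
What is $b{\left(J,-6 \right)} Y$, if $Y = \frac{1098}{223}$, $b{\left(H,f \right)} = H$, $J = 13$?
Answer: $\frac{14274}{223} \approx 64.009$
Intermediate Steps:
$Y = \frac{1098}{223}$ ($Y = 1098 \cdot \frac{1}{223} = \frac{1098}{223} \approx 4.9238$)
$b{\left(J,-6 \right)} Y = 13 \cdot \frac{1098}{223} = \frac{14274}{223}$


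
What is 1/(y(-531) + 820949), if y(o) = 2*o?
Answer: 1/819887 ≈ 1.2197e-6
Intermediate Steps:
1/(y(-531) + 820949) = 1/(2*(-531) + 820949) = 1/(-1062 + 820949) = 1/819887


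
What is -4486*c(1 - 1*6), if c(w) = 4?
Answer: -17944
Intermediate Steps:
-4486*c(1 - 1*6) = -4486*4 = -17944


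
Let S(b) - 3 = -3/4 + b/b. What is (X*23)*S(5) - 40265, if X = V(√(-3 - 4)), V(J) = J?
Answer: -40265 + 299*I*√7/4 ≈ -40265.0 + 197.77*I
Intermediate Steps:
X = I*√7 (X = √(-3 - 4) = √(-7) = I*√7 ≈ 2.6458*I)
S(b) = 13/4 (S(b) = 3 + (-3/4 + b/b) = 3 + (-3*¼ + 1) = 3 + (-¾ + 1) = 3 + ¼ = 13/4)
(X*23)*S(5) - 40265 = ((I*√7)*23)*(13/4) - 40265 = (23*I*√7)*(13/4) - 40265 = 299*I*√7/4 - 40265 = -40265 + 299*I*√7/4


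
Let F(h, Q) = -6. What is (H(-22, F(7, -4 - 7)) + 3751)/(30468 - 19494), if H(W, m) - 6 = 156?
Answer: 3913/10974 ≈ 0.35657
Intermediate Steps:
H(W, m) = 162 (H(W, m) = 6 + 156 = 162)
(H(-22, F(7, -4 - 7)) + 3751)/(30468 - 19494) = (162 + 3751)/(30468 - 19494) = 3913/10974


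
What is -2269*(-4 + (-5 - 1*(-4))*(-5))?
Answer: -2269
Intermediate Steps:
-2269*(-4 + (-5 - 1*(-4))*(-5)) = -2269*(-4 + (-5 + 4)*(-5)) = -2269*(-4 - 1*(-5)) = -2269*(-4 + 5) = -2269*1 = -2269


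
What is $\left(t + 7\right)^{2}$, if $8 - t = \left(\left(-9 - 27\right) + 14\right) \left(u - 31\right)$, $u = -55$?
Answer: $3523129$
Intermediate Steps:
$t = -1884$ ($t = 8 - \left(\left(-9 - 27\right) + 14\right) \left(-55 - 31\right) = 8 - \left(-36 + 14\right) \left(-86\right) = 8 - \left(-22\right) \left(-86\right) = 8 - 1892 = -1884$)
$\left(t + 7\right)^{2} = \left(-1884 + 7\right)^{2} = \left(-1877\right)^{2} = 3523129$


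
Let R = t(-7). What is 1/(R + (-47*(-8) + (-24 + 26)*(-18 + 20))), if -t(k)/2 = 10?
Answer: 1/360 ≈ 0.0027778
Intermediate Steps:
t(k) = -20 (t(k) = -2*10 = -20)
R = -20
1/(R + (-47*(-8) + (-24 + 26)*(-18 + 20))) = 1/(-20 + (-47*(-8) + (-24 + 26)*(-18 + 20))) = 1/(-20 + (376 + 2*2)) = 1/(-20 + (376 + 4)) = 1/(-20 + 380) = 1/360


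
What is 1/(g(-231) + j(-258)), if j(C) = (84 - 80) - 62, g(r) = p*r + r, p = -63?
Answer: 1/14264 ≈ 7.0107e-5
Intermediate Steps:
g(r) = -62*r (g(r) = -63*r + r = -62*r)
j(C) = -58 (j(C) = 4 - 62 = -58)
1/(g(-231) + j(-258)) = 1/(-62*(-231) - 58) = 1/(14322 - 58) = 1/14264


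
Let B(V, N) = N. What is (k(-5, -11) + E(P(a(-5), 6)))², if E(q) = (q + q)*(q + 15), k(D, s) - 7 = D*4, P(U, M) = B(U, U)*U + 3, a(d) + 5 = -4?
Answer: 276191161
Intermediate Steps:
a(d) = -9 (a(d) = -5 - 4 = -9)
P(U, M) = 3 + U² (P(U, M) = U*U + 3 = U² + 3 = 3 + U²)
k(D, s) = 7 + 4*D (k(D, s) = 7 + D*4 = 7 + 4*D)
E(q) = 2*q*(15 + q) (E(q) = (2*q)*(15 + q) = 2*q*(15 + q))
(k(-5, -11) + E(P(a(-5), 6)))² = ((7 + 4*(-5)) + 2*(3 + (-9)²)*(15 + (3 + (-9)²)))² = ((7 - 20) + 2*(3 + 81)*(15 + (3 + 81)))² = (-13 + 2*84*(15 + 84))² = (-13 + 2*84*99)² = (-13 + 16632)² = 16619² = 276191161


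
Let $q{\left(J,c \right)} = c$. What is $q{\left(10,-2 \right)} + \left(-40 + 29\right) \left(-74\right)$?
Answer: $812$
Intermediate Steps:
$q{\left(10,-2 \right)} + \left(-40 + 29\right) \left(-74\right) = -2 + \left(-40 + 29\right) \left(-74\right) = -2 - -814 = -2 + 814 = 812$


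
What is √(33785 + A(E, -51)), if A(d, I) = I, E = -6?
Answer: √33734 ≈ 183.67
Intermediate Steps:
√(33785 + A(E, -51)) = √(33785 - 51) = √33734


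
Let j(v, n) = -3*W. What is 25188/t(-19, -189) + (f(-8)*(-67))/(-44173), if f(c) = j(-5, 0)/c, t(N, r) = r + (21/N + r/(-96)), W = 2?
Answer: -901964003527/6737089268 ≈ -133.88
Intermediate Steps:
j(v, n) = -6 (j(v, n) = -3*2 = -6)
t(N, r) = 21/N + 95*r/96 (t(N, r) = r + (21/N + r*(-1/96)) = r + (21/N - r/96) = 21/N + 95*r/96)
f(c) = -6/c
25188/t(-19, -189) + (f(-8)*(-67))/(-44173) = 25188/(21/(-19) + (95/96)*(-189)) + (-6/(-8)*(-67))/(-44173) = 25188/(21*(-1/19) - 5985/32) + (-6*(-⅛)*(-67))*(-1/44173) = 25188/(-21/19 - 5985/32) + ((¾)*(-67))*(-1/44173) = 25188/(-114387/608) - 201/4*(-1/44173) = 25188*(-608/114387) + 201/176692 = -5104768/38129 + 201/176692 = -901964003527/6737089268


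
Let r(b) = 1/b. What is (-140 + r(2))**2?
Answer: 77841/4 ≈ 19460.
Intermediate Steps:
(-140 + r(2))**2 = (-140 + 1/2)**2 = (-279/2)**2 = 77841/4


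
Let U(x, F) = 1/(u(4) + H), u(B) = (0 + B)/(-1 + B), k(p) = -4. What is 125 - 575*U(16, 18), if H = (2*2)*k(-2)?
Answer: 7225/44 ≈ 164.20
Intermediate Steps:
u(B) = B/(-1 + B)
H = -16 (H = (2*2)*(-4) = 4*(-4) = -16)
U(x, F) = -3/44 (U(x, F) = 1/(4/(-1 + 4) - 16) = 1/(4/3 - 16) = 1/(-44/3) = -3/44)
125 - 575*U(16, 18) = 125 - 575*(-3/44) = 125 + 1725/44 = 7225/44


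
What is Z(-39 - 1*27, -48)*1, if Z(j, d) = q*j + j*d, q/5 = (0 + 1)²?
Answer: 2838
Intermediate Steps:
q = 5 (q = 5*(0 + 1)² = 5*1² = 5*1 = 5)
Z(j, d) = 5*j + d*j (Z(j, d) = 5*j + j*d = 5*j + d*j)
Z(-39 - 1*27, -48)*1 = ((-39 - 1*27)*(5 - 48))*1 = ((-39 - 27)*(-43))*1 = -66*(-43)*1 = 2838*1 = 2838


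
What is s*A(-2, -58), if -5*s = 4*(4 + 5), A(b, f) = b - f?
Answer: -2016/5 ≈ -403.20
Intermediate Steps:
s = -36/5 (s = -4*(4 + 5)/5 = -4*9/5 = -1/5*36 = -36/5 ≈ -7.2000)
s*A(-2, -58) = -36*(-2 - 1*(-58))/5 = -36*(-2 + 58)/5 = -36/5*56 = -2016/5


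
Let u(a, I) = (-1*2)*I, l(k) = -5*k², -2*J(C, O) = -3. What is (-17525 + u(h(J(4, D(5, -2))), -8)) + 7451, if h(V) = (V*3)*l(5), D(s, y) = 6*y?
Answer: -10058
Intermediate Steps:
J(C, O) = 3/2 (J(C, O) = -½*(-3) = 3/2)
h(V) = -375*V (h(V) = (V*3)*(-5*5²) = (3*V)*(-5*25) = (3*V)*(-125) = -375*V)
u(a, I) = -2*I
(-17525 + u(h(J(4, D(5, -2))), -8)) + 7451 = (-17525 - 2*(-8)) + 7451 = (-17525 + 16) + 7451 = -17509 + 7451 = -10058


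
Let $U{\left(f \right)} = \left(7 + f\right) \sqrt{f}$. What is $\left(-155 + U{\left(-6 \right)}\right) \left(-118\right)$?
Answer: $18290 - 118 i \sqrt{6} \approx 18290.0 - 289.04 i$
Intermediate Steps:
$U{\left(f \right)} = \sqrt{f} \left(7 + f\right)$
$\left(-155 + U{\left(-6 \right)}\right) \left(-118\right) = \left(-155 + \sqrt{-6} \left(7 - 6\right)\right) \left(-118\right) = \left(-155 + i \sqrt{6} \cdot 1\right) \left(-118\right) = \left(-155 + i \sqrt{6}\right) \left(-118\right) = 18290 - 118 i \sqrt{6}$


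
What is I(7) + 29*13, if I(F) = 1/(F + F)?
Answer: 5279/14 ≈ 377.07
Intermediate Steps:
I(F) = 1/(2*F)
I(7) + 29*13 = (1/2)/7 + 29*13 = (1/2)*(1/7) + 377 = 1/14 + 377 = 5279/14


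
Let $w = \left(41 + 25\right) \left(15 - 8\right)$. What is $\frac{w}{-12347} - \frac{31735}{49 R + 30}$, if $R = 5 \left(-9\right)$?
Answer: $\frac{78165439}{5370945} \approx 14.553$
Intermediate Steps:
$R = -45$
$w = 462$ ($w = 66 \cdot 7 = 462$)
$\frac{w}{-12347} - \frac{31735}{49 R + 30} = \frac{462}{-12347} - \frac{31735}{49 \left(-45\right) + 30} = 462 \left(- \frac{1}{12347}\right) - \frac{31735}{-2205 + 30} = - \frac{462}{12347} - \frac{31735}{-2175} = - \frac{462}{12347} - - \frac{6347}{435} = - \frac{462}{12347} + \frac{6347}{435} = \frac{78165439}{5370945}$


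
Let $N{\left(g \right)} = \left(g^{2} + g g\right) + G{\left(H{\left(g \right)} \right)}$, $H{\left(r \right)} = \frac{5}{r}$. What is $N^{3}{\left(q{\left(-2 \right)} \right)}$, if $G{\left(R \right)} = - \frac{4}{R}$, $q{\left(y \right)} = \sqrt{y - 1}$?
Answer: $- \frac{4536}{25} - \frac{10608 i \sqrt{3}}{125} \approx -181.44 - 146.99 i$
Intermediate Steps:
$q{\left(y \right)} = \sqrt{-1 + y}$
$N{\left(g \right)} = 2 g^{2} - \frac{4 g}{5}$ ($N{\left(g \right)} = \left(g^{2} + g g\right) - \frac{4}{5 \frac{1}{g}} = \left(g^{2} + g^{2}\right) - 4 \frac{g}{5} = 2 g^{2} - \frac{4 g}{5}$)
$N^{3}{\left(q{\left(-2 \right)} \right)} = \left(\frac{2 \sqrt{-1 - 2} \left(-2 + 5 \sqrt{-1 - 2}\right)}{5}\right)^{3} = \left(\frac{2 \sqrt{-3} \left(-2 + 5 \sqrt{-3}\right)}{5}\right)^{3} = \left(\frac{2 i \sqrt{3} \left(-2 + 5 i \sqrt{3}\right)}{5}\right)^{3} = - \frac{24 i \sqrt{3} \left(-2 + 5 i \sqrt{3}\right)^{3}}{125}$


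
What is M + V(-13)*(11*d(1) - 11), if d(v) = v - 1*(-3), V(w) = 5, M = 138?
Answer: 303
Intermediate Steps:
d(v) = 3 + v (d(v) = v + 3 = 3 + v)
M + V(-13)*(11*d(1) - 11) = 138 + 5*(11*(3 + 1) - 11) = 138 + 5*(11*4 - 11) = 138 + 5*(44 - 11) = 138 + 5*33 = 138 + 165 = 303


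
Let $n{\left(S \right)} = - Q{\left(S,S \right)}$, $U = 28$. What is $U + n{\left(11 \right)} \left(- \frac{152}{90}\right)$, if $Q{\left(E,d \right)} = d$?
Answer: $\frac{2096}{45} \approx 46.578$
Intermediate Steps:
$n{\left(S \right)} = - S$
$U + n{\left(11 \right)} \left(- \frac{152}{90}\right) = 28 + \left(-1\right) 11 \left(- \frac{152}{90}\right) = 28 - 11 \left(\left(-152\right) \frac{1}{90}\right) = 28 - - \frac{836}{45} = 28 + \frac{836}{45} = \frac{2096}{45}$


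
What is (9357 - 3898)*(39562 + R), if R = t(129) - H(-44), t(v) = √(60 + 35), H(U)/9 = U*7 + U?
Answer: 233263070 + 5459*√95 ≈ 2.3332e+8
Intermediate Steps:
H(U) = 72*U (H(U) = 9*(U*7 + U) = 9*(7*U + U) = 9*(8*U) = 72*U)
t(v) = √95
R = 3168 + √95 (R = √95 - 72*(-44) = √95 - 1*(-3168) = √95 + 3168 = 3168 + √95 ≈ 3177.7)
(9357 - 3898)*(39562 + R) = (9357 - 3898)*(39562 + (3168 + √95)) = 5459*(42730 + √95) = 233263070 + 5459*√95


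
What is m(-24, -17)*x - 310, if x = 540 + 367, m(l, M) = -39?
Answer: -35683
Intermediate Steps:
x = 907
m(-24, -17)*x - 310 = -39*907 - 310 = -35373 - 310 = -35683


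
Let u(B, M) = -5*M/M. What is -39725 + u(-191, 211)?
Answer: -39730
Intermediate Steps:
u(B, M) = -5 (u(B, M) = -5*1 = -5)
-39725 + u(-191, 211) = -39725 - 5 = -39730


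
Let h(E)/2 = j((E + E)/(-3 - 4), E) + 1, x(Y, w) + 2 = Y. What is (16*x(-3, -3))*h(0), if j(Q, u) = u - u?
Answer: -160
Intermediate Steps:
x(Y, w) = -2 + Y
j(Q, u) = 0
h(E) = 2 (h(E) = 2*(0 + 1) = 2*1 = 2)
(16*x(-3, -3))*h(0) = (16*(-2 - 3))*2 = (16*(-5))*2 = -80*2 = -160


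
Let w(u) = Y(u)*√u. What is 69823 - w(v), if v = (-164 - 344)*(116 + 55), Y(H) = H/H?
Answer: 69823 - 6*I*√2413 ≈ 69823.0 - 294.73*I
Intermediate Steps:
Y(H) = 1
v = -86868 (v = -508*171 = -86868)
w(u) = √u (w(u) = 1*√u = √u)
69823 - w(v) = 69823 - √(-86868) = 69823 - 6*I*√2413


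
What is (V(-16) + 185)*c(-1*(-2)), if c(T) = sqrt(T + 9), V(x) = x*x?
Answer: 441*sqrt(11) ≈ 1462.6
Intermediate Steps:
V(x) = x**2
c(T) = sqrt(9 + T)
(V(-16) + 185)*c(-1*(-2)) = ((-16)**2 + 185)*sqrt(9 - 1*(-2)) = (256 + 185)*sqrt(9 + 2) = 441*sqrt(11)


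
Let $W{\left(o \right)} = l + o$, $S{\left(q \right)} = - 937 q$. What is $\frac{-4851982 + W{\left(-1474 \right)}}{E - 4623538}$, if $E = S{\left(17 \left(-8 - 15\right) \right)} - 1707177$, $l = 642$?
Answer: $\frac{2426407}{2982174} \approx 0.81364$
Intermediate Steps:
$W{\left(o \right)} = 642 + o$
$E = -1340810$ ($E = - 937 \cdot 17 \left(-8 - 15\right) - 1707177 = - 937 \cdot 17 \left(-23\right) - 1707177 = \left(-937\right) \left(-391\right) - 1707177 = 366367 - 1707177 = -1340810$)
$\frac{-4851982 + W{\left(-1474 \right)}}{E - 4623538} = \frac{-4851982 + \left(642 - 1474\right)}{-1340810 - 4623538} = \frac{-4851982 - 832}{-5964348} = \left(-4852814\right) \left(- \frac{1}{5964348}\right) = \frac{2426407}{2982174}$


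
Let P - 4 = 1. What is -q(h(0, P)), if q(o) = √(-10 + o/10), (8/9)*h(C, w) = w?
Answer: -I*√151/4 ≈ -3.0721*I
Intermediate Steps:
P = 5 (P = 4 + 1 = 5)
h(C, w) = 9*w/8
q(o) = √(-10 + o/10) (q(o) = √(-10 + o*(⅒)) = √(-10 + o/10))
-q(h(0, P)) = -√(-1000 + 10*((9/8)*5))/10 = -√(-1000 + 10*(45/8))/10 = -√(-1000 + 225/4)/10 = -√(-3775/4)/10 = -5*I*√151/2/10 = -I*√151/4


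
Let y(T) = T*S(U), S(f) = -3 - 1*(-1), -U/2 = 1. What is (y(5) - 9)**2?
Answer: 361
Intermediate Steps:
U = -2 (U = -2*1 = -2)
S(f) = -2 (S(f) = -3 + 1 = -2)
y(T) = -2*T (y(T) = T*(-2) = -2*T)
(y(5) - 9)**2 = (-2*5 - 9)**2 = (-10 - 9)**2 = (-19)**2 = 361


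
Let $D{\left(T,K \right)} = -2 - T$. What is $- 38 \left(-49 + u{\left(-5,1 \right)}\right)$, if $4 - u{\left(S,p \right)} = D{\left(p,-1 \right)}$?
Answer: $1596$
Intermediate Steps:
$u{\left(S,p \right)} = 6 + p$ ($u{\left(S,p \right)} = 4 - \left(-2 - p\right) = 4 + \left(2 + p\right) = 6 + p$)
$- 38 \left(-49 + u{\left(-5,1 \right)}\right) = - 38 \left(-49 + \left(6 + 1\right)\right) = - 38 \left(-49 + 7\right) = \left(-38\right) \left(-42\right) = 1596$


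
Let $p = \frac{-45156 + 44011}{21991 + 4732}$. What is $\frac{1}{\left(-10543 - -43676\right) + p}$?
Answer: $\frac{26723}{885412014} \approx 3.0181 \cdot 10^{-5}$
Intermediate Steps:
$p = - \frac{1145}{26723} \approx -0.042847$
$\frac{1}{\left(-10543 - -43676\right) + p} = \frac{1}{\left(-10543 - -43676\right) - \frac{1145}{26723}} = \frac{1}{\left(-10543 + 43676\right) - \frac{1145}{26723}} = \frac{1}{33133 - \frac{1145}{26723}} = \frac{1}{\frac{885412014}{26723}} = \frac{26723}{885412014}$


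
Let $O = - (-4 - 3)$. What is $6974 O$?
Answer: $48818$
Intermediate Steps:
$O = 7$ ($O = \left(-1\right) \left(-7\right) = 7$)
$6974 O = 6974 \cdot 7 = 48818$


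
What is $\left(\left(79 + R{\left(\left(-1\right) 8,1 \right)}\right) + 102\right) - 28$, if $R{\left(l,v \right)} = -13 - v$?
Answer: $139$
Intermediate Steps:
$\left(\left(79 + R{\left(\left(-1\right) 8,1 \right)}\right) + 102\right) - 28 = \left(\left(79 - 14\right) + 102\right) - 28 = \left(65 + 102\right) - 28 = 167 - 28 = 139$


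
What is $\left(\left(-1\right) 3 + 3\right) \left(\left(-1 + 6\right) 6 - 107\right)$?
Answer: $0$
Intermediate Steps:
$\left(\left(-1\right) 3 + 3\right) \left(\left(-1 + 6\right) 6 - 107\right) = \left(-3 + 3\right) \left(5 \cdot 6 - 107\right) = 0 \left(30 - 107\right) = 0 \left(-77\right) = 0$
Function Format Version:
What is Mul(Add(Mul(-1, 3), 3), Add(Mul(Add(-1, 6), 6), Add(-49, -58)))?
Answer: 0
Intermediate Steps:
Mul(Add(Mul(-1, 3), 3), Add(Mul(Add(-1, 6), 6), Add(-49, -58))) = Mul(Add(-3, 3), Add(Mul(5, 6), -107)) = Mul(0, Add(30, -107)) = Mul(0, -77) = 0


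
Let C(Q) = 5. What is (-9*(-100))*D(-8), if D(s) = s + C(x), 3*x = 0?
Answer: -2700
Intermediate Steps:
x = 0 (x = (⅓)*0 = 0)
D(s) = 5 + s (D(s) = s + 5 = 5 + s)
(-9*(-100))*D(-8) = (-9*(-100))*(5 - 8) = 900*(-3) = -2700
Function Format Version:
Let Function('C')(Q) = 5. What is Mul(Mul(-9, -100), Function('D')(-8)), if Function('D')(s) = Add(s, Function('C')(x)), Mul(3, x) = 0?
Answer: -2700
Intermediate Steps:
x = 0 (x = Mul(Rational(1, 3), 0) = 0)
Function('D')(s) = Add(5, s) (Function('D')(s) = Add(s, 5) = Add(5, s))
Mul(Mul(-9, -100), Function('D')(-8)) = Mul(Mul(-9, -100), Add(5, -8)) = Mul(900, -3) = -2700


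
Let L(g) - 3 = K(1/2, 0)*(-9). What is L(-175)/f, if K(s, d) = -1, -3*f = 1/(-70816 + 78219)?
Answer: -266508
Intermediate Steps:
f = -1/22209 (f = -1/(3*(-70816 + 78219)) = -⅓/7403 = -⅓*1/7403 = -1/22209 ≈ -4.5027e-5)
L(g) = 12 (L(g) = 3 - 1*(-9) = 3 + 9 = 12)
L(-175)/f = 12/(-1/22209) = 12*(-22209) = -266508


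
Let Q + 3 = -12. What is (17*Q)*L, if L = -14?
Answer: 3570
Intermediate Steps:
Q = -15 (Q = -3 - 12 = -15)
(17*Q)*L = (17*(-15))*(-14) = -255*(-14) = 3570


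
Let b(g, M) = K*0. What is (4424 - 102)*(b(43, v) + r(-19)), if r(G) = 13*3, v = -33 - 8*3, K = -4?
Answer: 168558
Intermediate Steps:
v = -57 (v = -33 - 1*24 = -33 - 24 = -57)
b(g, M) = 0 (b(g, M) = -4*0 = 0)
r(G) = 39
(4424 - 102)*(b(43, v) + r(-19)) = (4424 - 102)*(0 + 39) = 4322*39 = 168558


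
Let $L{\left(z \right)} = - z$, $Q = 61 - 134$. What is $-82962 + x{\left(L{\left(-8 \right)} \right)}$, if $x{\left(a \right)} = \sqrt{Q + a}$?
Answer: $-82962 + i \sqrt{65} \approx -82962.0 + 8.0623 i$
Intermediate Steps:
$Q = -73$
$x{\left(a \right)} = \sqrt{-73 + a}$
$-82962 + x{\left(L{\left(-8 \right)} \right)} = -82962 + \sqrt{-73 - -8} = -82962 + \sqrt{-73 + 8} = -82962 + \sqrt{-65} = -82962 + i \sqrt{65}$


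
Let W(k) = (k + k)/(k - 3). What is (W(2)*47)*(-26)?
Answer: 4888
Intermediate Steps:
W(k) = 2*k/(-3 + k) (W(k) = (2*k)/(-3 + k) = 2*k/(-3 + k))
(W(2)*47)*(-26) = ((2*2/(-3 + 2))*47)*(-26) = ((2*2/(-1))*47)*(-26) = ((2*2*(-1))*47)*(-26) = -4*47*(-26) = -188*(-26) = 4888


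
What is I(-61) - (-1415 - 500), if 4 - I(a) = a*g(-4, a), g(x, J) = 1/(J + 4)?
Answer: 109322/57 ≈ 1917.9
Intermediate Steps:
g(x, J) = 1/(4 + J)
I(a) = 4 - a/(4 + a)
I(-61) - (-1415 - 500) = (16 + 3*(-61))/(4 - 61) - (-1415 - 500) = (16 - 183)/(-57) - 1*(-1915) = -1/57*(-167) + 1915 = 167/57 + 1915 = 109322/57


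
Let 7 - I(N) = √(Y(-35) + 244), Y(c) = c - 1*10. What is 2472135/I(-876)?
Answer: 2472135/(7 - √199) ≈ -3.4786e+5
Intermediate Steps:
Y(c) = -10 + c (Y(c) = c - 10 = -10 + c)
I(N) = 7 - √199 (I(N) = 7 - √((-10 - 35) + 244) = 7 - √(-45 + 244) = 7 - √199)
2472135/I(-876) = 2472135/(7 - √199)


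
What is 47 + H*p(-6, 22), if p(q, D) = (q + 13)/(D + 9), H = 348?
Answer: 3893/31 ≈ 125.58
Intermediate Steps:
p(q, D) = (13 + q)/(9 + D)
47 + H*p(-6, 22) = 47 + 348*((13 - 6)/(9 + 22)) = 47 + 348*(7/31) = 47 + 2436/31 = 3893/31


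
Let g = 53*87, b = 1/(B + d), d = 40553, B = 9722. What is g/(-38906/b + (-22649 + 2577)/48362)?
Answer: -37166197/15766005152062 ≈ -2.3574e-6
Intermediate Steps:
b = 1/50275 (b = 1/(9722 + 40553) = 1/50275 ≈ 1.9891e-5)
g = 4611
g/(-38906/b + (-22649 + 2577)/48362) = 4611/(-38906/1/50275 + (-22649 + 2577)/48362) = 4611/(-38906*50275 - 20072*1/48362) = 4611/(-1955999150 - 10036/24181) = 4611/(-47298015456186/24181) = 4611*(-24181/47298015456186) = -37166197/15766005152062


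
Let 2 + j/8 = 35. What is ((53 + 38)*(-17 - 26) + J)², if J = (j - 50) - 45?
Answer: 14017536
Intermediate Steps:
j = 264 (j = -16 + 8*35 = -16 + 280 = 264)
J = 169 (J = (264 - 50) - 45 = 214 - 45 = 169)
((53 + 38)*(-17 - 26) + J)² = ((53 + 38)*(-17 - 26) + 169)² = (91*(-43) + 169)² = (-3913 + 169)² = (-3744)² = 14017536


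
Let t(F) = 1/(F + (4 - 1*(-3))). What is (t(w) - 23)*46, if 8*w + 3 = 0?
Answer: -55706/53 ≈ -1051.1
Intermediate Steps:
w = -3/8 (w = -3/8 + (1/8)*0 = -3/8 + 0 = -3/8 ≈ -0.37500)
t(F) = 1/(7 + F) (t(F) = 1/(F + (4 + 3)) = 1/(F + 7) = 1/(7 + F))
(t(w) - 23)*46 = (1/(7 - 3/8) - 23)*46 = (1/(53/8) - 23)*46 = (8/53 - 23)*46 = -1211/53*46 = -55706/53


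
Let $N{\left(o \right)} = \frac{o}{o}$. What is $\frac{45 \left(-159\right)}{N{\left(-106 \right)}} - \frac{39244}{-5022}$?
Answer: $- \frac{17946583}{2511} \approx -7147.2$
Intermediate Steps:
$N{\left(o \right)} = 1$
$\frac{45 \left(-159\right)}{N{\left(-106 \right)}} - \frac{39244}{-5022} = \frac{45 \left(-159\right)}{1} - \frac{39244}{-5022} = \left(-7155\right) 1 - - \frac{19622}{2511} = -7155 + \frac{19622}{2511} = - \frac{17946583}{2511}$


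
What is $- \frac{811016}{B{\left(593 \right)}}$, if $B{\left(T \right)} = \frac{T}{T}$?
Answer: $-811016$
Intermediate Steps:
$B{\left(T \right)} = 1$
$- \frac{811016}{B{\left(593 \right)}} = - \frac{811016}{1} = \left(-811016\right) 1 = -811016$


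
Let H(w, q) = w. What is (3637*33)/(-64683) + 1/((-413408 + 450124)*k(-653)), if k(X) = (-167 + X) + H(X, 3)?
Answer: -721228440079/388692134916 ≈ -1.8555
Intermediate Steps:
k(X) = -167 + 2*X (k(X) = (-167 + X) + X = -167 + 2*X)
(3637*33)/(-64683) + 1/((-413408 + 450124)*k(-653)) = (3637*33)/(-64683) + 1/((-413408 + 450124)*(-167 + 2*(-653))) = 120021*(-1/64683) + 1/(36716*(-167 - 1306)) = -40007/21561 + (1/36716)/(-1473) = -40007/21561 + (1/36716)*(-1/1473) = -40007/21561 - 1/54082668 = -721228440079/388692134916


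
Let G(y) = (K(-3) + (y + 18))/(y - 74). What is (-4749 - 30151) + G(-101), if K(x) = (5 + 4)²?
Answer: -6107498/175 ≈ -34900.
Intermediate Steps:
K(x) = 81 (K(x) = 9² = 81)
G(y) = (99 + y)/(-74 + y) (G(y) = (81 + (y + 18))/(y - 74) = (81 + (18 + y))/(-74 + y) = (99 + y)/(-74 + y))
(-4749 - 30151) + G(-101) = (-4749 - 30151) + (99 - 101)/(-74 - 101) = -34900 - 2/(-175) = -34900 - 1/175*(-2) = -34900 + 2/175 = -6107498/175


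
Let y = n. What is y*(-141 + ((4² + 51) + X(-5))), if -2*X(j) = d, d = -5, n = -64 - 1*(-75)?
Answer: -1573/2 ≈ -786.50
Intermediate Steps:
n = 11 (n = -64 + 75 = 11)
y = 11
X(j) = 5/2 (X(j) = -½*(-5) = 5/2)
y*(-141 + ((4² + 51) + X(-5))) = 11*(-141 + ((4² + 51) + 5/2)) = 11*(-141 + ((16 + 51) + 5/2)) = 11*(-141 + (67 + 5/2)) = 11*(-141 + 139/2) = 11*(-143/2) = -1573/2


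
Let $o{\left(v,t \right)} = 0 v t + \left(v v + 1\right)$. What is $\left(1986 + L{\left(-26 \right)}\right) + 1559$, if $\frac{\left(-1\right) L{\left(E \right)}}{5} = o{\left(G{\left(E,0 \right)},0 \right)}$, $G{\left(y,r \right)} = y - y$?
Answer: $3540$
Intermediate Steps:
$G{\left(y,r \right)} = 0$
$o{\left(v,t \right)} = 1 + v^{2}$ ($o{\left(v,t \right)} = 0 t + \left(v^{2} + 1\right) = 0 + \left(1 + v^{2}\right) = 1 + v^{2}$)
$L{\left(E \right)} = -5$ ($L{\left(E \right)} = - 5 \left(1 + 0^{2}\right) = - 5 \left(1 + 0\right) = \left(-5\right) 1 = -5$)
$\left(1986 + L{\left(-26 \right)}\right) + 1559 = \left(1986 - 5\right) + 1559 = 1981 + 1559 = 3540$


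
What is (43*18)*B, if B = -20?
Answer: -15480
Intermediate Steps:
(43*18)*B = (43*18)*(-20) = 774*(-20) = -15480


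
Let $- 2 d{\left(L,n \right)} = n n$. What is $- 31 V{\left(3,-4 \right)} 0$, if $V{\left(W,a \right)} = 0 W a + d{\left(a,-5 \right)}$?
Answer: $0$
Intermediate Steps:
$d{\left(L,n \right)} = - \frac{n^{2}}{2}$ ($d{\left(L,n \right)} = - \frac{n n}{2} = - \frac{n^{2}}{2}$)
$V{\left(W,a \right)} = - \frac{25}{2}$ ($V{\left(W,a \right)} = 0 W a - \frac{\left(-5\right)^{2}}{2} = 0 a - \frac{25}{2} = 0 - \frac{25}{2} = - \frac{25}{2}$)
$- 31 V{\left(3,-4 \right)} 0 = \left(-31\right) \left(- \frac{25}{2}\right) 0 = \frac{775}{2} \cdot 0 = 0$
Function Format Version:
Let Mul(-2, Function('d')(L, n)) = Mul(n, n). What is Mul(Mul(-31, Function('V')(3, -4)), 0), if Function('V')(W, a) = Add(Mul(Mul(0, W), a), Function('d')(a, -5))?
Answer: 0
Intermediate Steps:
Function('d')(L, n) = Mul(Rational(-1, 2), Pow(n, 2)) (Function('d')(L, n) = Mul(Rational(-1, 2), Mul(n, n)) = Mul(Rational(-1, 2), Pow(n, 2)))
Function('V')(W, a) = Rational(-25, 2) (Function('V')(W, a) = Add(Mul(Mul(0, W), a), Mul(Rational(-1, 2), Pow(-5, 2))) = Add(Mul(0, a), Mul(Rational(-1, 2), 25)) = Add(0, Rational(-25, 2)) = Rational(-25, 2))
Mul(Mul(-31, Function('V')(3, -4)), 0) = Mul(Mul(-31, Rational(-25, 2)), 0) = Mul(Rational(775, 2), 0) = 0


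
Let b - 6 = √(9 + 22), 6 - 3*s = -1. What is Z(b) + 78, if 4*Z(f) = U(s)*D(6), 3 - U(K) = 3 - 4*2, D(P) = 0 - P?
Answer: 66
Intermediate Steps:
D(P) = -P
s = 7/3 (s = 2 - ⅓*(-1) = 2 + ⅓ = 7/3 ≈ 2.3333)
b = 6 + √31 (b = 6 + √(9 + 22) = 6 + √31 ≈ 11.568)
U(K) = 8 (U(K) = 3 - (3 - 4*2) = 3 - (3 - 8) = 3 - 1*(-5) = 3 + 5 = 8)
Z(f) = -12 (Z(f) = (8*(-1*6))/4 = (8*(-6))/4 = (¼)*(-48) = -12)
Z(b) + 78 = -12 + 78 = 66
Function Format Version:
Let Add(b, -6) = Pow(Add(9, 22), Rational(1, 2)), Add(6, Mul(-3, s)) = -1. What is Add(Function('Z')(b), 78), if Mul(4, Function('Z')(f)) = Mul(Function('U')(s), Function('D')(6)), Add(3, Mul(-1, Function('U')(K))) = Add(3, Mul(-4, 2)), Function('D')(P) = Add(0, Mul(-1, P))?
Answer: 66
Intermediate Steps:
Function('D')(P) = Mul(-1, P)
s = Rational(7, 3) (s = Add(2, Mul(Rational(-1, 3), -1)) = Add(2, Rational(1, 3)) = Rational(7, 3) ≈ 2.3333)
b = Add(6, Pow(31, Rational(1, 2))) (b = Add(6, Pow(Add(9, 22), Rational(1, 2))) = Add(6, Pow(31, Rational(1, 2))) ≈ 11.568)
Function('U')(K) = 8 (Function('U')(K) = Add(3, Mul(-1, Add(3, Mul(-4, 2)))) = Add(3, Mul(-1, Add(3, -8))) = Add(3, Mul(-1, -5)) = Add(3, 5) = 8)
Function('Z')(f) = -12 (Function('Z')(f) = Mul(Rational(1, 4), Mul(8, Mul(-1, 6))) = Mul(Rational(1, 4), Mul(8, -6)) = Mul(Rational(1, 4), -48) = -12)
Add(Function('Z')(b), 78) = Add(-12, 78) = 66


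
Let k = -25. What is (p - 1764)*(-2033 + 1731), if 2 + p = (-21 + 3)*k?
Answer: 397432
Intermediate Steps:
p = 448 (p = -2 + (-21 + 3)*(-25) = -2 - 18*(-25) = -2 + 450 = 448)
(p - 1764)*(-2033 + 1731) = (448 - 1764)*(-2033 + 1731) = -1316*(-302) = 397432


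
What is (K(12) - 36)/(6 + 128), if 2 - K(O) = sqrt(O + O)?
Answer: -17/67 - sqrt(6)/67 ≈ -0.29029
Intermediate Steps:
K(O) = 2 - sqrt(2)*sqrt(O) (K(O) = 2 - sqrt(O + O) = 2 - sqrt(2*O) = 2 - sqrt(2)*sqrt(O))
(K(12) - 36)/(6 + 128) = ((2 - sqrt(2)*sqrt(12)) - 36)/(6 + 128) = ((2 - sqrt(2)*2*sqrt(3)) - 36)/134 = ((2 - 2*sqrt(6)) - 36)*(1/134) = (-34 - 2*sqrt(6))*(1/134) = -17/67 - sqrt(6)/67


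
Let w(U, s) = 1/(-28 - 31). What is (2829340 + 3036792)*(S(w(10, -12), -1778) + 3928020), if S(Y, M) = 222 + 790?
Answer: 23048220344224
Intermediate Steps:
w(U, s) = -1/59 (w(U, s) = 1/(-59) = -1/59)
S(Y, M) = 1012
(2829340 + 3036792)*(S(w(10, -12), -1778) + 3928020) = (2829340 + 3036792)*(1012 + 3928020) = 5866132*3929032 = 23048220344224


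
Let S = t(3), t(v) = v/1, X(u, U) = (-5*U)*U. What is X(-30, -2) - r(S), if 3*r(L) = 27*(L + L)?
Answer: -74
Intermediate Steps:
X(u, U) = -5*U²
t(v) = v (t(v) = v*1 = v)
S = 3
r(L) = 18*L (r(L) = (27*(L + L))/3 = (27*(2*L))/3 = (54*L)/3 = 18*L)
X(-30, -2) - r(S) = -5*(-2)² - 18*3 = -5*4 - 1*54 = -20 - 54 = -74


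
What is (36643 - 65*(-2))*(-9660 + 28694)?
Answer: 699937282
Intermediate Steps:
(36643 - 65*(-2))*(-9660 + 28694) = (36643 + 130)*19034 = 36773*19034 = 699937282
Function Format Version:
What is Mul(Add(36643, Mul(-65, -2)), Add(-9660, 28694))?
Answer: 699937282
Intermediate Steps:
Mul(Add(36643, Mul(-65, -2)), Add(-9660, 28694)) = Mul(Add(36643, 130), 19034) = Mul(36773, 19034) = 699937282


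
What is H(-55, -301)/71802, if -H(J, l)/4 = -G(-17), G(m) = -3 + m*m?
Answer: 572/35901 ≈ 0.015933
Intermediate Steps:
G(m) = -3 + m**2
H(J, l) = 1144 (H(J, l) = -(-4)*(-3 + (-17)**2) = -(-4)*(-3 + 289) = -(-4)*286 = -4*(-286) = 1144)
H(-55, -301)/71802 = 1144/71802 = 1144*(1/71802) = 572/35901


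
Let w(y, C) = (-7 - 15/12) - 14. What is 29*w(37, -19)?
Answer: -2581/4 ≈ -645.25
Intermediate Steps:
w(y, C) = -89/4 (w(y, C) = (-7 - 15*1/12) - 14 = (-7 - 5/4) - 14 = -33/4 - 14 = -89/4)
29*w(37, -19) = 29*(-89/4) = -2581/4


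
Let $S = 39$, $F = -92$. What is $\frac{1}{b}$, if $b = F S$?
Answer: $- \frac{1}{3588} \approx -0.00027871$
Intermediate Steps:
$b = -3588$ ($b = \left(-92\right) 39 = -3588$)
$\frac{1}{b} = \frac{1}{-3588} = - \frac{1}{3588}$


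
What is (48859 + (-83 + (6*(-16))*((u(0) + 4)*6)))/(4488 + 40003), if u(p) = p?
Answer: 46472/44491 ≈ 1.0445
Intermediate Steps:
(48859 + (-83 + (6*(-16))*((u(0) + 4)*6)))/(4488 + 40003) = (48859 + (-83 + (6*(-16))*((0 + 4)*6)))/(4488 + 40003) = (48859 + (-83 - 384*6))/44491 = (48859 + (-83 - 96*24))*(1/44491) = (48859 + (-83 - 2304))*(1/44491) = (48859 - 2387)*(1/44491) = 46472*(1/44491) = 46472/44491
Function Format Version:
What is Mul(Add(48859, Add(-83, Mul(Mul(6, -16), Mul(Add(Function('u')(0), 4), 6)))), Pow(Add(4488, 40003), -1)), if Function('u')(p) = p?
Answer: Rational(46472, 44491) ≈ 1.0445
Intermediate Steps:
Mul(Add(48859, Add(-83, Mul(Mul(6, -16), Mul(Add(Function('u')(0), 4), 6)))), Pow(Add(4488, 40003), -1)) = Mul(Add(48859, Add(-83, Mul(Mul(6, -16), Mul(Add(0, 4), 6)))), Pow(Add(4488, 40003), -1)) = Mul(Add(48859, Add(-83, Mul(-96, Mul(4, 6)))), Pow(44491, -1)) = Mul(Add(48859, Add(-83, Mul(-96, 24))), Rational(1, 44491)) = Mul(Add(48859, Add(-83, -2304)), Rational(1, 44491)) = Mul(Add(48859, -2387), Rational(1, 44491)) = Mul(46472, Rational(1, 44491)) = Rational(46472, 44491)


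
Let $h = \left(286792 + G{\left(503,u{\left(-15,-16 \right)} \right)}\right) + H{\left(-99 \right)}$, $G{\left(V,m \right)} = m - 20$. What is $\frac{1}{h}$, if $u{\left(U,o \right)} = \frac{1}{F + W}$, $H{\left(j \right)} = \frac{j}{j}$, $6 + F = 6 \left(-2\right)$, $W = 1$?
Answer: $\frac{17}{4875140} \approx 3.4871 \cdot 10^{-6}$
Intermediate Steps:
$F = -18$ ($F = -6 + 6 \left(-2\right) = -6 - 12 = -18$)
$H{\left(j \right)} = 1$
$u{\left(U,o \right)} = - \frac{1}{17}$ ($u{\left(U,o \right)} = \frac{1}{-18 + 1} = \frac{1}{-17} = - \frac{1}{17}$)
$G{\left(V,m \right)} = -20 + m$
$h = \frac{4875140}{17}$ ($h = \left(286792 - \frac{341}{17}\right) + 1 = \frac{4875123}{17} + 1 = \frac{4875140}{17} \approx 2.8677 \cdot 10^{5}$)
$\frac{1}{h} = \frac{1}{\frac{4875140}{17}} = \frac{17}{4875140}$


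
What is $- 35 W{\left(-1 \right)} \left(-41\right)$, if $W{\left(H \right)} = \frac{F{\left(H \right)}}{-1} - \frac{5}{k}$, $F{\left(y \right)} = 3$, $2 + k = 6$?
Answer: $- \frac{24395}{4} \approx -6098.8$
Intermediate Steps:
$k = 4$ ($k = -2 + 6 = 4$)
$W{\left(H \right)} = - \frac{17}{4}$ ($W{\left(H \right)} = \frac{3}{-1} - \frac{5}{4} = 3 \left(-1\right) - \frac{5}{4} = -3 - \frac{5}{4} = - \frac{17}{4}$)
$- 35 W{\left(-1 \right)} \left(-41\right) = \left(-35\right) \left(- \frac{17}{4}\right) \left(-41\right) = \frac{595}{4} \left(-41\right) = - \frac{24395}{4}$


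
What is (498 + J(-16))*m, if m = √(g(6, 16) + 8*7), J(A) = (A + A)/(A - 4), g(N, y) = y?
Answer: 14988*√2/5 ≈ 4239.3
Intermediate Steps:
J(A) = 2*A/(-4 + A) (J(A) = (2*A)/(-4 + A) = 2*A/(-4 + A))
m = 6*√2 (m = √(16 + 8*7) = √(16 + 56) = √72 = 6*√2 ≈ 8.4853)
(498 + J(-16))*m = (498 + 2*(-16)/(-4 - 16))*(6*√2) = (498 + 2*(-16)/(-20))*(6*√2) = (498 + 2*(-16)*(-1/20))*(6*√2) = (498 + 8/5)*(6*√2) = 2498*(6*√2)/5 = 14988*√2/5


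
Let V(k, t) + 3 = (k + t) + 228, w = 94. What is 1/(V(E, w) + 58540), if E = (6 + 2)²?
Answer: 1/58923 ≈ 1.6971e-5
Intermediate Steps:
E = 64 (E = 8² = 64)
V(k, t) = 225 + k + t (V(k, t) = -3 + ((k + t) + 228) = -3 + (228 + k + t) = 225 + k + t)
1/(V(E, w) + 58540) = 1/((225 + 64 + 94) + 58540) = 1/(383 + 58540) = 1/58923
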